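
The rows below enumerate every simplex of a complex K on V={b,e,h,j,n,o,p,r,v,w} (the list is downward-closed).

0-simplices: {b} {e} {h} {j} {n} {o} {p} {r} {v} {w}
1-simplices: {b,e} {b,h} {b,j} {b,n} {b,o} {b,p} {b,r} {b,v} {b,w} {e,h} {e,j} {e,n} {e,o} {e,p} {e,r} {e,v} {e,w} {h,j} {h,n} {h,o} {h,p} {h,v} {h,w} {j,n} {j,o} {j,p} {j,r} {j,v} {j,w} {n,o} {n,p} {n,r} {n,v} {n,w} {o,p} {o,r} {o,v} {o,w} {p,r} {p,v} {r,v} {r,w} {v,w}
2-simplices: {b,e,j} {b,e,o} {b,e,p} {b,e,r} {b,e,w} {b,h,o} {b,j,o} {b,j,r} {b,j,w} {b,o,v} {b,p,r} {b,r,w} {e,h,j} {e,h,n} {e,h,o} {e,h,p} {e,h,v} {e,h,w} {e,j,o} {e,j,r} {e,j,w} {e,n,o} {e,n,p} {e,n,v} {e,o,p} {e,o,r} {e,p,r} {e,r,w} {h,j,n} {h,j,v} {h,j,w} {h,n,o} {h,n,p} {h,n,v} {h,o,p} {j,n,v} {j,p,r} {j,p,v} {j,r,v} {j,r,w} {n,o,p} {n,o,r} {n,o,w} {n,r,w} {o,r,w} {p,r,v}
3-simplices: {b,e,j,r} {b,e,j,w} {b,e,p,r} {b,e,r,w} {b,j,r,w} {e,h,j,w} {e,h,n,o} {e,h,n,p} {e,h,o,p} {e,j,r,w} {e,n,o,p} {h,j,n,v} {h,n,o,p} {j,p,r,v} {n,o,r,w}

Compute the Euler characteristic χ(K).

n_0=10 n_1=43 n_2=46 n_3=15
χ=+10−43+46−15=-2

χ(K)=-2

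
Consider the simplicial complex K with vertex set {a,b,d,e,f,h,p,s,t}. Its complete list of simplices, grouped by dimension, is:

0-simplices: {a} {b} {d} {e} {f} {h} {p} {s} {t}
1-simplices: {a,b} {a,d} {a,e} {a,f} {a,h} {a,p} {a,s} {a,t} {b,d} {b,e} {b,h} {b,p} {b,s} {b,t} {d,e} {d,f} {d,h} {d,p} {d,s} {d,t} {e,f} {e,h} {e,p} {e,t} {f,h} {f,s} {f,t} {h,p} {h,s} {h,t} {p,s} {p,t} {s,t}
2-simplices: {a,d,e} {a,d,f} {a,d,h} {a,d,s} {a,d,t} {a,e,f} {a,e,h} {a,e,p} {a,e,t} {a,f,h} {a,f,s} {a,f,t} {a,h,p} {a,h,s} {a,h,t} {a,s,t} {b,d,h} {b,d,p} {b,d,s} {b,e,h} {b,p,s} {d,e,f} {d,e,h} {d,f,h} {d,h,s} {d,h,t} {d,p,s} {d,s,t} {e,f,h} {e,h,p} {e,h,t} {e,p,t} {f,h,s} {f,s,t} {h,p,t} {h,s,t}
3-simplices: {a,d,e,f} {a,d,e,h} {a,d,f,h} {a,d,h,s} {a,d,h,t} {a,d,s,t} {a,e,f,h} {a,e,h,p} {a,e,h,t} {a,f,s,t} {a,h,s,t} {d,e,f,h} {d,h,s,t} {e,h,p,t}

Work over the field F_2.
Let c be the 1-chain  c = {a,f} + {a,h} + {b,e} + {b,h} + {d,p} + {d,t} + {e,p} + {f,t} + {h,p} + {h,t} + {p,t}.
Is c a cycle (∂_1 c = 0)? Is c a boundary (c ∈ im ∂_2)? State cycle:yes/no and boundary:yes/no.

cycle:yes boundary:no

n_0=9 n_1=33 n_2=36 n_3=14  [Z2]
∂1: piv[ab,ad,ae,af,ah,ap,as,at] rk=8  ker:bd,be,bh,bp,bs,bt,de,df,dh,dp,ds,dt,ef,eh,ep,et,fh,fs,ft,hp,hs,ht,ps,pt,st
∂2: piv[ade,adf,adh,ads,adt,aef,aeh,aep,aet,afh,afs,aft,ahp,ahs,aht,ast,bdh,bdp,bds,beh,bps,ept] rk=22  ker:def,deh,dfh,dhs,dht,dps,dst,efh,ehp,eht,fhs,fst,hpt,hst
∂3: piv[adef,adeh,adfh,adhs,adht,adst,aefh,aehp,aeht,afst,ahst,ehpt] rk=12  ker:defh,dhst
∂1c = 0
c vs im∂2: residual ≠ 0 ⇒ not boundary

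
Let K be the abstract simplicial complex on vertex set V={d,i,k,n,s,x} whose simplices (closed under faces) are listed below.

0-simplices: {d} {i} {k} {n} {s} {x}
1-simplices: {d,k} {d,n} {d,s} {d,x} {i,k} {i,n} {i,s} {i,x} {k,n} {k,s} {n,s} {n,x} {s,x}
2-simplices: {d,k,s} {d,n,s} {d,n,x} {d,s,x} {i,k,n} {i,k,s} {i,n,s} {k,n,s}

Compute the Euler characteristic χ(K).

n_0=6 n_1=13 n_2=8
χ=+6−13+8=1

χ(K)=1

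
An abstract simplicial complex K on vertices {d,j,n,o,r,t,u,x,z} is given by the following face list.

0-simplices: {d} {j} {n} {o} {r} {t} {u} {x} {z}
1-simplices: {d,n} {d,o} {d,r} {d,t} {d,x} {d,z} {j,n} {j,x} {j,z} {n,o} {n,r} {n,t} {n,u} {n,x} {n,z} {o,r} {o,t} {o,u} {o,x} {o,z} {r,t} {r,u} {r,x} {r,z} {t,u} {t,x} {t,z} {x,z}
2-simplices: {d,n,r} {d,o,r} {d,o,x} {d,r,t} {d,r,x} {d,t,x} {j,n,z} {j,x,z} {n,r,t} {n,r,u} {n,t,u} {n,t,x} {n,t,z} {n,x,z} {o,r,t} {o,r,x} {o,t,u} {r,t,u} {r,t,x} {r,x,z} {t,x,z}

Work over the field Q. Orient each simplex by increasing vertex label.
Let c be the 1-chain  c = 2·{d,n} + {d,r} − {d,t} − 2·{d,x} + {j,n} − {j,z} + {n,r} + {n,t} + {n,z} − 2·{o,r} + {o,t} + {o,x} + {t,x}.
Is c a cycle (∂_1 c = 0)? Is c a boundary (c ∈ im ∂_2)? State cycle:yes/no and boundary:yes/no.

cycle:yes boundary:yes

n_0=9 n_1=28 n_2=21  [Q]
∂1: piv[dn,do,dr,dt,dx,dz,jn,nu] rk=8  ker:jx,jz,no,nr,nt,nx,nz,or,ot,ou,ox,oz,rt,ru,rx,rz,tu,tx,tz,xz
∂2: piv[dnr,dor,dox,drt,drx,dtx,jnz,jxz,nrt,nru,ntu,ntx,ntz,nxz,ort,otu,rxz] rk=17  ker:orx,rtu,rtx,txz
∂1c = 0
c vs im∂2: reduces to 0 ⇒ boundary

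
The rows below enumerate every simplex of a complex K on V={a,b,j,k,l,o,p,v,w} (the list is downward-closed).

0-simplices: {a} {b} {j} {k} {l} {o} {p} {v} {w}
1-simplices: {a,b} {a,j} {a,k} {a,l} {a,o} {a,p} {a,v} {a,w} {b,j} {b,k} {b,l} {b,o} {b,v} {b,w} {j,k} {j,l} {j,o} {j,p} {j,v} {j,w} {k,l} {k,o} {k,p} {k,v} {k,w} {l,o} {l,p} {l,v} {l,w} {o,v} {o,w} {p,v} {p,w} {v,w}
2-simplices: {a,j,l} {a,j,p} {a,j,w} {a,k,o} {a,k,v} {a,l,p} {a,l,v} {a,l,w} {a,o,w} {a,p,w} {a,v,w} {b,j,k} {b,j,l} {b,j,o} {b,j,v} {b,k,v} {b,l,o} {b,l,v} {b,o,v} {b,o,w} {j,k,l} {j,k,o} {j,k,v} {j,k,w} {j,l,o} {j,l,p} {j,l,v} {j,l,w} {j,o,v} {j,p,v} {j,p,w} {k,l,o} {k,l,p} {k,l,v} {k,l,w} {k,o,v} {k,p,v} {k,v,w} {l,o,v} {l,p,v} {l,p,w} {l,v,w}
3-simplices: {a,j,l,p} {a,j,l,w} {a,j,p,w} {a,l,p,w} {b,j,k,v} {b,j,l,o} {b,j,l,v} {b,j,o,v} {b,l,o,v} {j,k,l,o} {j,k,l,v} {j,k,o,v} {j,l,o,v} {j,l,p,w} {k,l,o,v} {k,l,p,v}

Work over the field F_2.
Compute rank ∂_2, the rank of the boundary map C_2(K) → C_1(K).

rank∂_2=25

n_0=9 n_1=34 n_2=42 n_3=16  [Z2]
∂1: piv[ab,aj,ak,al,ao,ap,av,aw] rk=8  ker:bj,bk,bl,bo,bv,bw,jk,jl,jo,jp,jv,jw,kl,ko,kp,kv,kw,lo,lp,lv,lw,ov,ow,pv,pw,vw
∂2: piv[ajl,ajp,ajw,ako,akv,alp,alv,alw,aow,apw,avw,bjk,bjl,bjo,bjv,bkv,blo,blv,bov,bow,jkl,jko,jkw,jpv,klp] rk=25  ker:jkv,jlo,jlp,jlv,jlw,jov,jpw,klo,klv,klw,kov,kpv,kvw,lov,lpv,lpw,lvw
∂3: piv[ajlp,ajlw,ajpw,alpw,bjkv,bjlo,bjlv,bjov,blov,jklo,jklv,jkov,klpv] rk=13  ker:jlov,jlpw,klov
rk∂_2=25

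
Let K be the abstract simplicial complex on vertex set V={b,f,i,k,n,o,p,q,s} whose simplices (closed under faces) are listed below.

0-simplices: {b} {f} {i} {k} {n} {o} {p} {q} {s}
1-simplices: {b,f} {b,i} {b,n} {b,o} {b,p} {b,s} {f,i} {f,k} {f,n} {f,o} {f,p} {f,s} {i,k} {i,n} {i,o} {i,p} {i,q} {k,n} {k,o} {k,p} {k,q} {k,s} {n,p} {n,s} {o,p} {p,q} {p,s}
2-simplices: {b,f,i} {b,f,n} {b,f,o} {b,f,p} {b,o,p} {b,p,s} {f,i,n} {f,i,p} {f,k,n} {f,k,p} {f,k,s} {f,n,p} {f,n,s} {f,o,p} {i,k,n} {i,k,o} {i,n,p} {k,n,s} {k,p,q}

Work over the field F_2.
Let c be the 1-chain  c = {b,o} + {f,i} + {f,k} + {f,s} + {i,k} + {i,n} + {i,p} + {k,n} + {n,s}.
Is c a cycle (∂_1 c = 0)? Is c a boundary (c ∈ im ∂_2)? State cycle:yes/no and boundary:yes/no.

n_0=9 n_1=27 n_2=19  [Z2]
∂1: piv[bf,bi,bn,bo,bp,bs,fk,iq] rk=8  ker:fi,fn,fo,fp,fs,ik,in,io,ip,kn,ko,kp,kq,ks,np,ns,op,pq,ps
∂2: piv[bfi,bfn,bfo,bfp,bop,bps,fin,fip,fkn,fkp,fks,fnp,fns,ikn,iko,kpq] rk=16  ker:fop,inp,kns
∂1c = {b} + {f} + {k} + {n} + {o} + {p}

cycle:no boundary:no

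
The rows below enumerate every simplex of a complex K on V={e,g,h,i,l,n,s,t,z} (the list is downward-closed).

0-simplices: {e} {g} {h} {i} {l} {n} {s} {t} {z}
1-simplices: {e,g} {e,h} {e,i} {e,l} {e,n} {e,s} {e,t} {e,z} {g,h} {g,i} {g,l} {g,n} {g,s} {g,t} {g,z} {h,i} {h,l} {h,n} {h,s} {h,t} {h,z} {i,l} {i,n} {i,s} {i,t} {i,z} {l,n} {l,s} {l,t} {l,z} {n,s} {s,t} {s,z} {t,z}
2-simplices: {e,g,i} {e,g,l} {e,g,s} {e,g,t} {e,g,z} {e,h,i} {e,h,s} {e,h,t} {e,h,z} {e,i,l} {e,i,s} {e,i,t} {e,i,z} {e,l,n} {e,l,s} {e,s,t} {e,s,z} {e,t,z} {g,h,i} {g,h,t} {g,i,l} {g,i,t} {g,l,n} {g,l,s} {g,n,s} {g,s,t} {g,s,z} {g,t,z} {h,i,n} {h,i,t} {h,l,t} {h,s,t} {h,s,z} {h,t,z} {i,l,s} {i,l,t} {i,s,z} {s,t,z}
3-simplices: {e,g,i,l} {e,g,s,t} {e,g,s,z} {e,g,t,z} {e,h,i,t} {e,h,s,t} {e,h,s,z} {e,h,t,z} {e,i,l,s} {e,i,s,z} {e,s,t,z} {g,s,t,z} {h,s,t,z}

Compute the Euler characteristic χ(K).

n_0=9 n_1=34 n_2=38 n_3=13
χ=+9−34+38−13=0

χ(K)=0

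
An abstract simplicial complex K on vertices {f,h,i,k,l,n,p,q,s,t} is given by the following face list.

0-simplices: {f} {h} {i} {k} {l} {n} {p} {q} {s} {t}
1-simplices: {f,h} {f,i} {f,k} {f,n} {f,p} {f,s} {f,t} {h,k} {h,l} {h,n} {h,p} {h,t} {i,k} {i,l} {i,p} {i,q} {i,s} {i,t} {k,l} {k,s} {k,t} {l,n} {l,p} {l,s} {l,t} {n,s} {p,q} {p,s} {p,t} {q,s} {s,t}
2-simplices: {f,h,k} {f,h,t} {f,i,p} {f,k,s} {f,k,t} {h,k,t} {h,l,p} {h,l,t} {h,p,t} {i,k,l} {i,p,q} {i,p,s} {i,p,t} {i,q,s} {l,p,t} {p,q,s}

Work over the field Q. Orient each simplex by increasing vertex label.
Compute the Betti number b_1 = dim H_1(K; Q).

b_1=9

n_0=10 n_1=31 n_2=16  [Q]
∂1: piv[fh,fi,fk,fn,fp,fs,ft,hl,iq] rk=9  ker:hk,hn,hp,ht,ik,il,ip,is,it,kl,ks,kt,ln,lp,ls,lt,ns,pq,ps,pt,qs,st
∂2: piv[fhk,fht,fip,fks,fkt,hlp,hlt,hpt,ikl,ipq,ips,ipt,iqs] rk=13  ker:hkt,lpt,pqs
b_1=(31−9)−13=9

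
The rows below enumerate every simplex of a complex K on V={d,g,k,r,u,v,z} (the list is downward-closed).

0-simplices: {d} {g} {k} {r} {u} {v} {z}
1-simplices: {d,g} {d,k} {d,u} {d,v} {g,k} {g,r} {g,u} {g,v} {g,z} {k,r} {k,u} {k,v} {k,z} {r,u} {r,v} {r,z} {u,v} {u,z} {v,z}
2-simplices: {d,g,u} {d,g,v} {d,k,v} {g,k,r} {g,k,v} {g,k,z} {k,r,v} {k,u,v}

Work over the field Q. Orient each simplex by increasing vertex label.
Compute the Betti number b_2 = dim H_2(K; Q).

n_0=7 n_1=19 n_2=8  [Q]
∂1: piv[dg,dk,du,dv,gr,gz] rk=6  ker:gk,gu,gv,kr,ku,kv,kz,ru,rv,rz,uv,uz,vz
∂2: piv[dgu,dgv,dkv,gkr,gkv,gkz,krv,kuv] rk=8
b_2=(8−8)−0=0

b_2=0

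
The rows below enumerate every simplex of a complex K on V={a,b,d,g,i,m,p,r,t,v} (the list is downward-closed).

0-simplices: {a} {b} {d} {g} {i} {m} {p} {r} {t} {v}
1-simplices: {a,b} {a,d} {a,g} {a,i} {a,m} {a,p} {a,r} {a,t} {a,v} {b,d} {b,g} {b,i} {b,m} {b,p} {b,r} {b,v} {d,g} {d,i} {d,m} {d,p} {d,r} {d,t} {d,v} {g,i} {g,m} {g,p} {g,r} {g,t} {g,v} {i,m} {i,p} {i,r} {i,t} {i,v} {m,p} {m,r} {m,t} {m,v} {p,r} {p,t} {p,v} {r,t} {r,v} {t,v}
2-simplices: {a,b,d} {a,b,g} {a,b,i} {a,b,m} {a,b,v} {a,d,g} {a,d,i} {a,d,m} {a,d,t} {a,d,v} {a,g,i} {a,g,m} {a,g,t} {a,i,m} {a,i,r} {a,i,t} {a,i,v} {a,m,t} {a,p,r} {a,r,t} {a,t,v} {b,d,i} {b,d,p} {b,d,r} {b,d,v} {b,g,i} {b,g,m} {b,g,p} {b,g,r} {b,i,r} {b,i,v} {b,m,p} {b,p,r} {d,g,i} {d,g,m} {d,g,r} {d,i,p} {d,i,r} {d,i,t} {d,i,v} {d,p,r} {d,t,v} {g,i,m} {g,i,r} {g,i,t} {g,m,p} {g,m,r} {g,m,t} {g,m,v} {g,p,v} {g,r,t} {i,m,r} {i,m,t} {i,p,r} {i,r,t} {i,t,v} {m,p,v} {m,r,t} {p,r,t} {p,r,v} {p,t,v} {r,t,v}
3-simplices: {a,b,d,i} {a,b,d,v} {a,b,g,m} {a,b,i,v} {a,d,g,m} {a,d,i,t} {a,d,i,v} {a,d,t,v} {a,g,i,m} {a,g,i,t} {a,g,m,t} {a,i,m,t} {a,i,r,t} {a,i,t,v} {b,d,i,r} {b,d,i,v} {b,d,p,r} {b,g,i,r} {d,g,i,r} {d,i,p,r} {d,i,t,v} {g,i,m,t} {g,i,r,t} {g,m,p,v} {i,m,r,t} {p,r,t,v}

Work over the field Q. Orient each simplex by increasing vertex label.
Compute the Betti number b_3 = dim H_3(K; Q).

n_0=10 n_1=44 n_2=62 n_3=26  [Q]
∂1: piv[ab,ad,ag,ai,am,ap,ar,at,av] rk=9  ker:bd,bg,bi,bm,bp,br,bv,dg,di,dm,dp,dr,dt,dv,gi,gm,gp,gr,gt,gv,im,ip,ir,it,iv,mp,mr,mt,mv,pr,pt,pv,rt,rv,tv
∂2: piv[abd,abg,abi,abm,abv,adg,adi,adm,adt,adv,agi,agm,agt,aim,air,ait,aiv,amt,apr,art,atv,bdp,bdr,bgp,bgr,bir,bmp,bpr,dip,gmr,gmv,gpv,prt,prv,ptv] rk=35  ker:bdi,bdv,bgi,bgm,biv,dgi,dgm,dgr,dir,dit,div,dpr,dtv,gim,gir,git,gmp,gmt,grt,imr,imt,ipr,irt,itv,mpv,mrt,rtv
∂3: piv[abdi,abdv,abgm,abiv,adgm,adit,adiv,adtv,agim,agit,agmt,aimt,airt,aitv,bdir,bdpr,bgir,dgir,dipr,girt,gmpv,imrt,prtv] rk=23  ker:bdiv,ditv,gimt
b_3=(26−23)−0=3

b_3=3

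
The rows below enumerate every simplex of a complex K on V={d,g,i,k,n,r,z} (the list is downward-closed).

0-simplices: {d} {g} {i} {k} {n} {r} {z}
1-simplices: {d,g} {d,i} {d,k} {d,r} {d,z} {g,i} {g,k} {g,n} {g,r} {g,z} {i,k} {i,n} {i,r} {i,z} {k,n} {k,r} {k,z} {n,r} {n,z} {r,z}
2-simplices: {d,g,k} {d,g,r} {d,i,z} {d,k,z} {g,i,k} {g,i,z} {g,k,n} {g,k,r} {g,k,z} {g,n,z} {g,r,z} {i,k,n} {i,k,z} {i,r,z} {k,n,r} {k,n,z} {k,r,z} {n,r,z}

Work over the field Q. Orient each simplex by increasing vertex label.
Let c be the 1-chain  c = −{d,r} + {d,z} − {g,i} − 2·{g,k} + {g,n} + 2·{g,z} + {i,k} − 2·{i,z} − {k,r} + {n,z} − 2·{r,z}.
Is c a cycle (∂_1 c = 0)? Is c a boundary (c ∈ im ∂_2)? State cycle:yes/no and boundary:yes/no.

n_0=7 n_1=20 n_2=18  [Q]
∂1: piv[dg,di,dk,dr,dz,gn] rk=6  ker:gi,gk,gr,gz,ik,in,ir,iz,kn,kr,kz,nr,nz,rz
∂2: piv[dgk,dgr,diz,dkz,gik,giz,gkn,gkr,gkz,gnz,grz,ikn,irz,knr] rk=14  ker:ikz,knz,krz,nrz
∂1c = 0
c vs im∂2: reduces to 0 ⇒ boundary

cycle:yes boundary:yes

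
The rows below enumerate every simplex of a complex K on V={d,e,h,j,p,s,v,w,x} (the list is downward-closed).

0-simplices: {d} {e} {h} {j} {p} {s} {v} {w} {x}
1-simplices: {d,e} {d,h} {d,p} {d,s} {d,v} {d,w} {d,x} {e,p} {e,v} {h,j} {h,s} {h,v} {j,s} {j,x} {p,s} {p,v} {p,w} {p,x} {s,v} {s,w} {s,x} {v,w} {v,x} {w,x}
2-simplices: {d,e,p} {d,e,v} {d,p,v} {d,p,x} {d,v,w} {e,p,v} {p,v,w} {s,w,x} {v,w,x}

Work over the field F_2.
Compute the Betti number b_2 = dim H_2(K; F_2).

b_2=1

n_0=9 n_1=24 n_2=9  [Z2]
∂1: piv[de,dh,dp,ds,dv,dw,dx,hj] rk=8  ker:ep,ev,hs,hv,js,jx,ps,pv,pw,px,sv,sw,sx,vw,vx,wx
∂2: piv[dep,dev,dpv,dpx,dvw,pvw,swx,vwx] rk=8  ker:epv
b_2=(9−8)−0=1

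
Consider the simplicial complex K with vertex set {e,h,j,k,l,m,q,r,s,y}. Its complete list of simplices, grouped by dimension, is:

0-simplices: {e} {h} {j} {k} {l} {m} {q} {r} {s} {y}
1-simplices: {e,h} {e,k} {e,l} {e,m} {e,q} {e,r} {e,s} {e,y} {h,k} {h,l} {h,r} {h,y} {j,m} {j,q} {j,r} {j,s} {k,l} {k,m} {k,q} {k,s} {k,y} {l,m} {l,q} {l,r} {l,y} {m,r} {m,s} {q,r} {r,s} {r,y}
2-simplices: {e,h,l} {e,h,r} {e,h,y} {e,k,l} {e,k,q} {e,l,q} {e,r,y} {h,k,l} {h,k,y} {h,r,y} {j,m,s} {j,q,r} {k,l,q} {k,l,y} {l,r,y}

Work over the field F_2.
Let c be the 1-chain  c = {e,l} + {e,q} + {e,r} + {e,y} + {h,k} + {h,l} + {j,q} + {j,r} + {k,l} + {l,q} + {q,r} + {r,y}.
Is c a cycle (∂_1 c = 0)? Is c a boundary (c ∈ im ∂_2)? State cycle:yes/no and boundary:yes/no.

n_0=10 n_1=30 n_2=15  [Z2]
∂1: piv[eh,ek,el,em,eq,er,es,ey,jm] rk=9  ker:hk,hl,hr,hy,jq,jr,js,kl,km,kq,ks,ky,lm,lq,lr,ly,mr,ms,qr,rs,ry
∂2: piv[ehl,ehr,ehy,ekl,ekq,elq,ery,hkl,hky,jms,jqr,kly,lry] rk=13  ker:hry,klq
∂1c = 0
c vs im∂2: reduces to 0 ⇒ boundary

cycle:yes boundary:yes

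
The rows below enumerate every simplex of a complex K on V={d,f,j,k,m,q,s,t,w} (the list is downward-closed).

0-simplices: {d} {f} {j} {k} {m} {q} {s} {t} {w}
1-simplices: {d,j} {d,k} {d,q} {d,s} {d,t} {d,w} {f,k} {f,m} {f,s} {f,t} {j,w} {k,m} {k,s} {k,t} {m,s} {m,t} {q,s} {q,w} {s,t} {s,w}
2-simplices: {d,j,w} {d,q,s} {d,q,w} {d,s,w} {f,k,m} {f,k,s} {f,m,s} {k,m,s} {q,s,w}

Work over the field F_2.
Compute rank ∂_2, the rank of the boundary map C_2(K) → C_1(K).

rank∂_2=7

n_0=9 n_1=20 n_2=9  [Z2]
∂1: piv[dj,dk,dq,ds,dt,dw,fk,fm] rk=8  ker:fs,ft,jw,km,ks,kt,ms,mt,qs,qw,st,sw
∂2: piv[djw,dqs,dqw,dsw,fkm,fks,fms] rk=7  ker:kms,qsw
rk∂_2=7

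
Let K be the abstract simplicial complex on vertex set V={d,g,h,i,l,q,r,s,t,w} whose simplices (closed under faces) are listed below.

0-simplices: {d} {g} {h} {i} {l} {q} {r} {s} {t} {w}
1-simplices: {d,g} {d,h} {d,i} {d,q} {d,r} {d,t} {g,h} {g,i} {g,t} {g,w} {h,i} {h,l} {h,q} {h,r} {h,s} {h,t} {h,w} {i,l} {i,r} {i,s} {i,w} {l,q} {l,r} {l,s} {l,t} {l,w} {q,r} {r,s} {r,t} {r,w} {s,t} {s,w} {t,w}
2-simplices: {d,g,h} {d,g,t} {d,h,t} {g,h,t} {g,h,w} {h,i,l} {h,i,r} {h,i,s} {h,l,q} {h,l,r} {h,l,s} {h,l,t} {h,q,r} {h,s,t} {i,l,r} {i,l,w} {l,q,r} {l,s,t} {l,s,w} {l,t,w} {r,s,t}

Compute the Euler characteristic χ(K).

n_0=10 n_1=33 n_2=21
χ=+10−33+21=-2

χ(K)=-2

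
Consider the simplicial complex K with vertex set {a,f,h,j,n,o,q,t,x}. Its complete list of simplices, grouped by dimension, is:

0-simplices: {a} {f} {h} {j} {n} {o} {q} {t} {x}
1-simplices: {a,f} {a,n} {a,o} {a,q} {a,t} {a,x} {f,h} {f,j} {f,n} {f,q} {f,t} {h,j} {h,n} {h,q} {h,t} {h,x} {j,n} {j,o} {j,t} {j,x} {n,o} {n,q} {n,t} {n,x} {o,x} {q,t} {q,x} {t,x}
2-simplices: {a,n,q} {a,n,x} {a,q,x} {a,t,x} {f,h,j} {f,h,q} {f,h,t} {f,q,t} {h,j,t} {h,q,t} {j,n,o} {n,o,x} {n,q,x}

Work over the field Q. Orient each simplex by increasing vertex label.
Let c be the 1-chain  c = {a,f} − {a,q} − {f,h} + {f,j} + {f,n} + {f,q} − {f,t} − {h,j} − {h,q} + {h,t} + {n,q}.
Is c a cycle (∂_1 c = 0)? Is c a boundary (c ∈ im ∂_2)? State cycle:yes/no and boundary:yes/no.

n_0=9 n_1=28 n_2=13  [Q]
∂1: piv[af,an,ao,aq,at,ax,fh,fj] rk=8  ker:fn,fq,ft,hj,hn,hq,ht,hx,jn,jo,jt,jx,no,nq,nt,nx,ox,qt,qx,tx
∂2: piv[anq,anx,aqx,atx,fhj,fhq,fht,fqt,hjt,jno,nox] rk=11  ker:hqt,nqx
∂1c = 0
c vs im∂2: residual ≠ 0 ⇒ not boundary

cycle:yes boundary:no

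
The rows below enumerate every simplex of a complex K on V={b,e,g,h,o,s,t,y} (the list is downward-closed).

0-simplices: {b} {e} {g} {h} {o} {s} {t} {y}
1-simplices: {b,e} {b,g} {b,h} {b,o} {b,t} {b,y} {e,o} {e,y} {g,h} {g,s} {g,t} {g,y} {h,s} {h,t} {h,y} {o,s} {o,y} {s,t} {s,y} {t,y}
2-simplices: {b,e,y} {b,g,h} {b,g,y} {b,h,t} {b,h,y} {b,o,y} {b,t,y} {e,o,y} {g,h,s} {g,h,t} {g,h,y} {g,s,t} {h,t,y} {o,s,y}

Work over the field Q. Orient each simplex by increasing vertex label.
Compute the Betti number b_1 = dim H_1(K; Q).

n_0=8 n_1=20 n_2=14  [Q]
∂1: piv[be,bg,bh,bo,bt,by,gs] rk=7  ker:eo,ey,gh,gt,gy,hs,ht,hy,os,oy,st,sy,ty
∂2: piv[bey,bgh,bgy,bht,bhy,boy,bty,eoy,ghs,ght,gst,osy] rk=12  ker:ghy,hty
b_1=(20−7)−12=1

b_1=1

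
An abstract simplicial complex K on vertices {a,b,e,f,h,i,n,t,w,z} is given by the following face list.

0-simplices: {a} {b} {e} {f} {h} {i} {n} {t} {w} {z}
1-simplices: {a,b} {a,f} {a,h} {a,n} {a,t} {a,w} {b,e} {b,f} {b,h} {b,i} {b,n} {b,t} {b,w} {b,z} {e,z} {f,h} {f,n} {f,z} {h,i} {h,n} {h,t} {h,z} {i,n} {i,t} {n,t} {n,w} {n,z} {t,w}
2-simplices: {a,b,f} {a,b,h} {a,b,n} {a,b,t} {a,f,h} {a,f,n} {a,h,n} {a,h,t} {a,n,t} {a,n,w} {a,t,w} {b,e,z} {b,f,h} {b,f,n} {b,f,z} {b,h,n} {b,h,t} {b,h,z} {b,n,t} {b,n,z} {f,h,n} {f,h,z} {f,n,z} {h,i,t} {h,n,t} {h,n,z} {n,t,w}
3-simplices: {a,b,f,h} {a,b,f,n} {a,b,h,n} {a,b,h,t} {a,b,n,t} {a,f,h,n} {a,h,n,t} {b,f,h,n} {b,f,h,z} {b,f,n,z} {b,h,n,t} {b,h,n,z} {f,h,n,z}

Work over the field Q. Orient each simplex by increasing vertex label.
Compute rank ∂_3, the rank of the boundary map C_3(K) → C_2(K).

n_0=10 n_1=28 n_2=27 n_3=13  [Q]
∂1: piv[ab,af,ah,an,at,aw,be,bi,bz] rk=9  ker:bf,bh,bn,bt,bw,ez,fh,fn,fz,hi,hn,ht,hz,in,it,nt,nw,nz,tw
∂2: piv[abf,abh,abn,abt,afh,afn,ahn,aht,ant,anw,atw,bez,bfz,bhz,bnz,hit] rk=16  ker:bfh,bfn,bhn,bht,bnt,fhn,fhz,fnz,hnt,hnz,ntw
∂3: piv[abfh,abfn,abhn,abht,abnt,afhn,ahnt,bfhz,bfnz,bhnz] rk=10  ker:bfhn,bhnt,fhnz
rk∂_3=10

rank∂_3=10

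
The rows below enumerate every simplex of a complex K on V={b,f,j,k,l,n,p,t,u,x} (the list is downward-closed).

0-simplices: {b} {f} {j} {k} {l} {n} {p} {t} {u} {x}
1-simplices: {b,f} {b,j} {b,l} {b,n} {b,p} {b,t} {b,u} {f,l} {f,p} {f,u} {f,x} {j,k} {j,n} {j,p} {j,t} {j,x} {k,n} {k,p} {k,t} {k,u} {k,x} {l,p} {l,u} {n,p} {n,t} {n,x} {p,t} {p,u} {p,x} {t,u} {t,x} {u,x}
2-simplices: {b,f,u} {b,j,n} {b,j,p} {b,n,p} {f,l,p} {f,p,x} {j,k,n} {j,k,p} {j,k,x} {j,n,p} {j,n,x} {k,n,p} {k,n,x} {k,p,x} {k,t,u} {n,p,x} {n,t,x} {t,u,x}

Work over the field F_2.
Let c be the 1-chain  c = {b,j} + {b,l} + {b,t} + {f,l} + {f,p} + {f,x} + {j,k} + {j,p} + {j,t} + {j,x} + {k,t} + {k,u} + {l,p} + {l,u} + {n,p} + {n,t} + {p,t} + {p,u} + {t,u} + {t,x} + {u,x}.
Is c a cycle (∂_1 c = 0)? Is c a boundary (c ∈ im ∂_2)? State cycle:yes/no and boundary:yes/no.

cycle:no boundary:no

n_0=10 n_1=32 n_2=18  [Z2]
∂1: piv[bf,bj,bl,bn,bp,bt,bu,fx,jk] rk=9  ker:fl,fp,fu,jn,jp,jt,jx,kn,kp,kt,ku,kx,lp,lu,np,nt,nx,pt,pu,px,tu,tx,ux
∂2: piv[bfu,bjn,bjp,bnp,flp,fpx,jkn,jkp,jkx,jnx,kpx,ktu,ntx,tux] rk=14  ker:jnp,knp,knx,npx
∂1c = {b} + {f} + {j} + {k} + {t} + {u}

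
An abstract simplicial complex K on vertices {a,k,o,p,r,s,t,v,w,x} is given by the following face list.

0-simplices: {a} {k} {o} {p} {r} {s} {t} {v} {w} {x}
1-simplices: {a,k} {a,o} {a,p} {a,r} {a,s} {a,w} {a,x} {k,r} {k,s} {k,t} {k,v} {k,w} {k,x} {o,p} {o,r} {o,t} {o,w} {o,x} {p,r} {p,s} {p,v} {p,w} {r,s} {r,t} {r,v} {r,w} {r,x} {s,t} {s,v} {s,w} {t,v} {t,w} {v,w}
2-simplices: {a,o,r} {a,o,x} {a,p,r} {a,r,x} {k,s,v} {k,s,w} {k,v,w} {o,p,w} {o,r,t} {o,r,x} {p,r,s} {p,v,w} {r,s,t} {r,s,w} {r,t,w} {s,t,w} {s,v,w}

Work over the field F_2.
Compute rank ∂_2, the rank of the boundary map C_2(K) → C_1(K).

rank∂_2=14

n_0=10 n_1=33 n_2=17  [Z2]
∂1: piv[ak,ao,ap,ar,as,aw,ax,kt,kv] rk=9  ker:kr,ks,kw,kx,op,or,ot,ow,ox,pr,ps,pv,pw,rs,rt,rv,rw,rx,st,sv,sw,tv,tw,vw
∂2: piv[aor,aox,apr,arx,ksv,ksw,kvw,opw,ort,prs,pvw,rst,rsw,rtw] rk=14  ker:orx,stw,svw
rk∂_2=14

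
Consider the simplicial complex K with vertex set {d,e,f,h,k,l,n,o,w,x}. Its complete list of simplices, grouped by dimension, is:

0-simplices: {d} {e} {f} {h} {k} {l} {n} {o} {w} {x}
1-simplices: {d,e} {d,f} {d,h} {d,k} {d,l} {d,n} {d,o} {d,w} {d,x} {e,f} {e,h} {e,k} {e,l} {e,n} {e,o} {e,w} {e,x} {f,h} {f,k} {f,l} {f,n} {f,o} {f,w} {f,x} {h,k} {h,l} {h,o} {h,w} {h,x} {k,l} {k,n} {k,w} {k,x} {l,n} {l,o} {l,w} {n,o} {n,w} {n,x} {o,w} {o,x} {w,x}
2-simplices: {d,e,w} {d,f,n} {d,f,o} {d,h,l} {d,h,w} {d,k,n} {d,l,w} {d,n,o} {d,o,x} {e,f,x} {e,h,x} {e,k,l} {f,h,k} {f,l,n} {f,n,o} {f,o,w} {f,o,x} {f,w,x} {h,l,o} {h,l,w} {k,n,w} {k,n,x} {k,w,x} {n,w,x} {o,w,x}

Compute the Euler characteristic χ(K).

χ(K)=-7

n_0=10 n_1=42 n_2=25
χ=+10−42+25=-7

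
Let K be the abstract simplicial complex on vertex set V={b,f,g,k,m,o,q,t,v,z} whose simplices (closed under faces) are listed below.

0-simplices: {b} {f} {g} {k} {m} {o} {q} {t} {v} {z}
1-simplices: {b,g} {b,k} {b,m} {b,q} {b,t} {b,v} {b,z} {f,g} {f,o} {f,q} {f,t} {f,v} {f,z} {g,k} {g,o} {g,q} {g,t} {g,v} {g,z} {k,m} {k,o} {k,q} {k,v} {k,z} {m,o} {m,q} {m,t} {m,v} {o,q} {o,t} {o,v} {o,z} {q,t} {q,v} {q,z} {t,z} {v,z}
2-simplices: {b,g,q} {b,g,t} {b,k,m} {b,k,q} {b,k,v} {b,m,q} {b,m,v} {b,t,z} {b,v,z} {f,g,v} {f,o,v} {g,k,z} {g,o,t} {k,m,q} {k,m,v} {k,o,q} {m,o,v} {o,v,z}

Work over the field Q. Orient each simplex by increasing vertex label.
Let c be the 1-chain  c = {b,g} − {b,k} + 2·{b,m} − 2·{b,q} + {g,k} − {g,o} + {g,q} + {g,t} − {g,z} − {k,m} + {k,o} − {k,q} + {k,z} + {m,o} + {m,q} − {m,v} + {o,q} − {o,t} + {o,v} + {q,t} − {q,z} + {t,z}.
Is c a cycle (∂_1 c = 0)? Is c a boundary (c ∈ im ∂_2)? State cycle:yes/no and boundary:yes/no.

cycle:yes boundary:no

n_0=10 n_1=37 n_2=18  [Q]
∂1: piv[bg,bk,bm,bq,bt,bv,bz,fg,fo] rk=9  ker:fq,ft,fv,fz,gk,go,gq,gt,gv,gz,km,ko,kq,kv,kz,mo,mq,mt,mv,oq,ot,ov,oz,qt,qv,qz,tz,vz
∂2: piv[bgq,bgt,bkm,bkq,bkv,bmq,bmv,btz,bvz,fgv,fov,gkz,got,koq,mov,ovz] rk=16  ker:kmq,kmv
∂1c = 0
c vs im∂2: residual ≠ 0 ⇒ not boundary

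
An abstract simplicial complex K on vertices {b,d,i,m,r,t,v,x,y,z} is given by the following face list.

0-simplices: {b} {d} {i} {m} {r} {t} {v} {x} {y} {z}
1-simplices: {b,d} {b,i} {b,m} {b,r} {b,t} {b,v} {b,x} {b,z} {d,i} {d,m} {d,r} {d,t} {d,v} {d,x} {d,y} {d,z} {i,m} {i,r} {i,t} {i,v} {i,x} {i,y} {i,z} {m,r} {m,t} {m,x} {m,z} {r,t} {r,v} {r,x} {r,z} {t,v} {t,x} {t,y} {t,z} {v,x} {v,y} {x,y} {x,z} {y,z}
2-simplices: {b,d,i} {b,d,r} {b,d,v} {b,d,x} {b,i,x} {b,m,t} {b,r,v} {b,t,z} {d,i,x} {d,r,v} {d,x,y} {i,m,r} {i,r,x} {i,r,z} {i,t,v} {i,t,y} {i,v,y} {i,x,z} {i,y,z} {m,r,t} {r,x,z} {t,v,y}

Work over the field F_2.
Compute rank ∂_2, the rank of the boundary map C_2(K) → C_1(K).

rank∂_2=18

n_0=10 n_1=40 n_2=22  [Z2]
∂1: piv[bd,bi,bm,br,bt,bv,bx,bz,dy] rk=9  ker:di,dm,dr,dt,dv,dx,dz,im,ir,it,iv,ix,iy,iz,mr,mt,mx,mz,rt,rv,rx,rz,tv,tx,ty,tz,vx,vy,xy,xz,yz
∂2: piv[bdi,bdr,bdv,bdx,bix,bmt,brv,btz,dxy,imr,irx,irz,itv,ity,ivy,ixz,iyz,mrt] rk=18  ker:dix,drv,rxz,tvy
rk∂_2=18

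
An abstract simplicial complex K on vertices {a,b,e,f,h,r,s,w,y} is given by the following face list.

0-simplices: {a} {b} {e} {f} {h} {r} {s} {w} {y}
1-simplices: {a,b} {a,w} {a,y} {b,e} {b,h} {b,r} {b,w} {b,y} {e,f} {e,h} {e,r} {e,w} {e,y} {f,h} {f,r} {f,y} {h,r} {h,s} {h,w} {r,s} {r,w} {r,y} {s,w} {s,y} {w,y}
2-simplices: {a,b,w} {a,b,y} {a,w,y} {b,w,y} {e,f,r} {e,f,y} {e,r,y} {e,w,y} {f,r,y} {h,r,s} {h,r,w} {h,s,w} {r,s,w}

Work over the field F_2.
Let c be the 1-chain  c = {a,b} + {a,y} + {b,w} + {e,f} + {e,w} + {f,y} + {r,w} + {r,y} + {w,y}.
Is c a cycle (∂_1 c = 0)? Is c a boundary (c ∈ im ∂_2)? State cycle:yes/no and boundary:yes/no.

cycle:yes boundary:no

n_0=9 n_1=25 n_2=13  [Z2]
∂1: piv[ab,aw,ay,be,bh,br,ef,hs] rk=8  ker:bw,by,eh,er,ew,ey,fh,fr,fy,hr,hw,rs,rw,ry,sw,sy,wy
∂2: piv[abw,aby,awy,efr,efy,ery,ewy,hrs,hrw,hsw] rk=10  ker:bwy,fry,rsw
∂1c = 0
c vs im∂2: residual ≠ 0 ⇒ not boundary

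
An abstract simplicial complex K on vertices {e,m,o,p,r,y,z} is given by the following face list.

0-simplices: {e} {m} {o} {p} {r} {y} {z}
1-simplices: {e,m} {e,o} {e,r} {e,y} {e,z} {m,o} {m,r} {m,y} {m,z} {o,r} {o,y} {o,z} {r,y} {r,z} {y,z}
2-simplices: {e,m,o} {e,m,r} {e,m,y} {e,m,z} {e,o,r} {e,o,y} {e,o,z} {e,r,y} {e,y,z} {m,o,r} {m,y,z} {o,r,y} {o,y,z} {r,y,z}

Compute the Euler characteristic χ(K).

n_0=7 n_1=15 n_2=14
χ=+7−15+14=6

χ(K)=6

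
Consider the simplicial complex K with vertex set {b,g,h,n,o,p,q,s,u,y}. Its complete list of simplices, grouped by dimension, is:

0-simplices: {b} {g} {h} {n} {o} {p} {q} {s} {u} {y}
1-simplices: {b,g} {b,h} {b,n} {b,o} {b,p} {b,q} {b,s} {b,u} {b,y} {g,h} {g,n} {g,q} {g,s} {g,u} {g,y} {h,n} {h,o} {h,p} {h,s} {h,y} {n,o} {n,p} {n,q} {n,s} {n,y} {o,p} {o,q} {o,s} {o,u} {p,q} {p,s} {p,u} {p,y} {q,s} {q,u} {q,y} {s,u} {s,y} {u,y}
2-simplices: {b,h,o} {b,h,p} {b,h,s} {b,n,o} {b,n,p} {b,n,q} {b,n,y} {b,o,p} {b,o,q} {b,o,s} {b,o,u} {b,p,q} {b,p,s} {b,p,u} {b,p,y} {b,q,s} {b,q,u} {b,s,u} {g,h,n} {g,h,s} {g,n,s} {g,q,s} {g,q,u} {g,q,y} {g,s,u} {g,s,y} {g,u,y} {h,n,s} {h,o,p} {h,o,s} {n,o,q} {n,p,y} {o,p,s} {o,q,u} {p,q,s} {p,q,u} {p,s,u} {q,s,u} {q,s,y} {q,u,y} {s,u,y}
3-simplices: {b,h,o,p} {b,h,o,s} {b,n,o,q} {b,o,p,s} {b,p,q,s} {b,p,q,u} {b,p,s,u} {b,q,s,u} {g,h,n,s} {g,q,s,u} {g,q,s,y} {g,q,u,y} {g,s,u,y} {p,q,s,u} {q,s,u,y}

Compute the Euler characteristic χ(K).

n_0=10 n_1=39 n_2=41 n_3=15
χ=+10−39+41−15=-3

χ(K)=-3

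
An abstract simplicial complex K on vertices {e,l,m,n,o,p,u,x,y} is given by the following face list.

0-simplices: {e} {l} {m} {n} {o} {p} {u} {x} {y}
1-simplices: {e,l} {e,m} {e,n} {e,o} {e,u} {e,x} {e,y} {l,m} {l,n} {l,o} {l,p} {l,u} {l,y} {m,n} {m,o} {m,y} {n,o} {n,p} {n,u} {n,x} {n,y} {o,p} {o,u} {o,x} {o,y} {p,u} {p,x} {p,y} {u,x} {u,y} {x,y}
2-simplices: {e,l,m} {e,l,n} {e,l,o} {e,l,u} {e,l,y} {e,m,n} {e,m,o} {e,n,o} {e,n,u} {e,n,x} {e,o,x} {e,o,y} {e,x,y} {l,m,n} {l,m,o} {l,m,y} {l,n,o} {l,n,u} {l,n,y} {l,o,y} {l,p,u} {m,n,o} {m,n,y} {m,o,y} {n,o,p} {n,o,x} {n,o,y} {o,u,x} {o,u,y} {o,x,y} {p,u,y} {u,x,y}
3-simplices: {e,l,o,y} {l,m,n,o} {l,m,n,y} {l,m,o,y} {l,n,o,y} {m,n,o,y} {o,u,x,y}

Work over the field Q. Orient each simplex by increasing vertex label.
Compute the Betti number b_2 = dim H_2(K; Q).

n_0=9 n_1=31 n_2=32 n_3=7  [Q]
∂1: piv[el,em,en,eo,eu,ex,ey,lp] rk=8  ker:lm,ln,lo,lu,ly,mn,mo,my,no,np,nu,nx,ny,op,ou,ox,oy,pu,px,py,ux,uy,xy
∂2: piv[elm,eln,elo,elu,ely,emn,emo,eno,enu,enx,eox,eoy,exy,lmy,lny,lpu,nop,oux,ouy,puy] rk=20  ker:lmn,lmo,lno,lnu,loy,mno,mny,moy,nox,noy,oxy,uxy
∂3: piv[eloy,lmno,lmny,lmoy,lnoy,ouxy] rk=6  ker:mnoy
b_2=(32−20)−6=6

b_2=6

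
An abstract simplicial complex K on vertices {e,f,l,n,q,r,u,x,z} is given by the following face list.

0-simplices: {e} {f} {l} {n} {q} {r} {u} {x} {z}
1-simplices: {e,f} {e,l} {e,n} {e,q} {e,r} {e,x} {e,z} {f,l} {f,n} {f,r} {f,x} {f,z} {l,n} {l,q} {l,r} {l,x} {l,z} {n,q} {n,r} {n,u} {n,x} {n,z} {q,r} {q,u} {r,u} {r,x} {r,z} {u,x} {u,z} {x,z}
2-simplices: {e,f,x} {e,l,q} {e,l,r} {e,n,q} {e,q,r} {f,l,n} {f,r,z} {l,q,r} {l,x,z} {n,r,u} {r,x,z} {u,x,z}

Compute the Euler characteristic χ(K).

n_0=9 n_1=30 n_2=12
χ=+9−30+12=-9

χ(K)=-9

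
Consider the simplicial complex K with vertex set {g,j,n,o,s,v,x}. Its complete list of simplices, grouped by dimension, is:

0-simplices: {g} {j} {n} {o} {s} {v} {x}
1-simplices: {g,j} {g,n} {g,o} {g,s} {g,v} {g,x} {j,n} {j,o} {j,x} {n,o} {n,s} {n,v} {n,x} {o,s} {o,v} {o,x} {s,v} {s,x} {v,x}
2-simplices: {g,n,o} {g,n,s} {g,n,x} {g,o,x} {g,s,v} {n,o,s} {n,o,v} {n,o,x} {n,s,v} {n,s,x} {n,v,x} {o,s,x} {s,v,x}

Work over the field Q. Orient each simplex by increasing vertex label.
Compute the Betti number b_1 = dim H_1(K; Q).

b_1=3

n_0=7 n_1=19 n_2=13  [Q]
∂1: piv[gj,gn,go,gs,gv,gx] rk=6  ker:jn,jo,jx,no,ns,nv,nx,os,ov,ox,sv,sx,vx
∂2: piv[gno,gns,gnx,gox,gsv,nos,nov,nsv,nsx,nvx] rk=10  ker:nox,osx,svx
b_1=(19−6)−10=3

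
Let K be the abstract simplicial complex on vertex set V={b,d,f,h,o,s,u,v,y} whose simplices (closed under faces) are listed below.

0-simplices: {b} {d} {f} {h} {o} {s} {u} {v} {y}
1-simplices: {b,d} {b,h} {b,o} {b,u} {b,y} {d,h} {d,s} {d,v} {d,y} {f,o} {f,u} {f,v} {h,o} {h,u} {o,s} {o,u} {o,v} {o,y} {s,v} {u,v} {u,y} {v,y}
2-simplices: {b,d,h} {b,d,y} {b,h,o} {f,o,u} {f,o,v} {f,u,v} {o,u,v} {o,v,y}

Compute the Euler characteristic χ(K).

n_0=9 n_1=22 n_2=8
χ=+9−22+8=-5

χ(K)=-5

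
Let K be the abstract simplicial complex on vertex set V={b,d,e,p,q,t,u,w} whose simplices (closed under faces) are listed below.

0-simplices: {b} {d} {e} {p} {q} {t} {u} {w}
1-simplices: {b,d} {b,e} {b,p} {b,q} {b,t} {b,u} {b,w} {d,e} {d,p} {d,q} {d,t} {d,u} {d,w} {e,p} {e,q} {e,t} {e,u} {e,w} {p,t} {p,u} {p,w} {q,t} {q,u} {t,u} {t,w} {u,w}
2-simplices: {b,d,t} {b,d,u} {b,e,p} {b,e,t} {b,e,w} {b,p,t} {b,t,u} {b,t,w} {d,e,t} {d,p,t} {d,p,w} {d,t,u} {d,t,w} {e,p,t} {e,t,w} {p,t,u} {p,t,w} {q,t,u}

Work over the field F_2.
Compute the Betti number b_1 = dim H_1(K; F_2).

b_1=5

n_0=8 n_1=26 n_2=18  [Z2]
∂1: piv[bd,be,bp,bq,bt,bu,bw] rk=7  ker:de,dp,dq,dt,du,dw,ep,eq,et,eu,ew,pt,pu,pw,qt,qu,tu,tw,uw
∂2: piv[bdt,bdu,bep,bet,bew,bpt,btu,btw,det,dpt,dpw,dtw,ptu,qtu] rk=14  ker:dtu,ept,etw,ptw
b_1=(26−7)−14=5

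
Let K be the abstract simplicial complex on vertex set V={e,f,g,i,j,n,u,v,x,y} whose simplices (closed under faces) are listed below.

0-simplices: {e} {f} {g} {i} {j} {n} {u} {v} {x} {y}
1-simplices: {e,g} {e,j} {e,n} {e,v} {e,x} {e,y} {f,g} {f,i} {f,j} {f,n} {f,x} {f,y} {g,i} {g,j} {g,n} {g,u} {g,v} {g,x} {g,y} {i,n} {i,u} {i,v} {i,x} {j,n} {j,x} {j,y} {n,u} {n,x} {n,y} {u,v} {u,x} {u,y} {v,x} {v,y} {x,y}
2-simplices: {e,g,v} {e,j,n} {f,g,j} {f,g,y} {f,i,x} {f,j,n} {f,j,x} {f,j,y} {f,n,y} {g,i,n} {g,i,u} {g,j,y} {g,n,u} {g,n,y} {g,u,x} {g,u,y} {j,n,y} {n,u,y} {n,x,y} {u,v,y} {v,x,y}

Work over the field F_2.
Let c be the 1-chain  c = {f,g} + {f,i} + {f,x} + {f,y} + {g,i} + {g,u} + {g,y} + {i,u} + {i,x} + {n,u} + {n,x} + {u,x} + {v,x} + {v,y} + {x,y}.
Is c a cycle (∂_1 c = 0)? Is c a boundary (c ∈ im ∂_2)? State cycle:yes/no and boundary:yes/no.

n_0=10 n_1=35 n_2=21  [Z2]
∂1: piv[eg,ej,en,ev,ex,ey,fg,fi,gu] rk=9  ker:fj,fn,fx,fy,gi,gj,gn,gv,gx,gy,in,iu,iv,ix,jn,jx,jy,nu,nx,ny,uv,ux,uy,vx,vy,xy
∂2: piv[egv,ejn,fgj,fgy,fix,fjn,fjx,fjy,fny,gin,giu,gnu,gny,gux,guy,nxy,uvy,vxy] rk=18  ker:gjy,jny,nuy
∂1c = 0
c vs im∂2: residual ≠ 0 ⇒ not boundary

cycle:yes boundary:no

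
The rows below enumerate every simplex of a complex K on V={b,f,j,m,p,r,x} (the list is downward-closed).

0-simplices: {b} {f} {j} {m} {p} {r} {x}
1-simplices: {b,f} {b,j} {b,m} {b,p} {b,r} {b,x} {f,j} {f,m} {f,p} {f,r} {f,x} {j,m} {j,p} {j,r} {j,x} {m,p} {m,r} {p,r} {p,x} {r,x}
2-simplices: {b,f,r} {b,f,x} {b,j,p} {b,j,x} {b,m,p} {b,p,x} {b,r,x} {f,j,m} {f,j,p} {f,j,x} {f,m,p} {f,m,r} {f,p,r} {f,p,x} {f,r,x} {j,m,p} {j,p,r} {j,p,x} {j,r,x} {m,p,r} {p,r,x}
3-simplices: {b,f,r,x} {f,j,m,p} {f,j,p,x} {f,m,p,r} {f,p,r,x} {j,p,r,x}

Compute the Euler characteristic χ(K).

χ(K)=2

n_0=7 n_1=20 n_2=21 n_3=6
χ=+7−20+21−6=2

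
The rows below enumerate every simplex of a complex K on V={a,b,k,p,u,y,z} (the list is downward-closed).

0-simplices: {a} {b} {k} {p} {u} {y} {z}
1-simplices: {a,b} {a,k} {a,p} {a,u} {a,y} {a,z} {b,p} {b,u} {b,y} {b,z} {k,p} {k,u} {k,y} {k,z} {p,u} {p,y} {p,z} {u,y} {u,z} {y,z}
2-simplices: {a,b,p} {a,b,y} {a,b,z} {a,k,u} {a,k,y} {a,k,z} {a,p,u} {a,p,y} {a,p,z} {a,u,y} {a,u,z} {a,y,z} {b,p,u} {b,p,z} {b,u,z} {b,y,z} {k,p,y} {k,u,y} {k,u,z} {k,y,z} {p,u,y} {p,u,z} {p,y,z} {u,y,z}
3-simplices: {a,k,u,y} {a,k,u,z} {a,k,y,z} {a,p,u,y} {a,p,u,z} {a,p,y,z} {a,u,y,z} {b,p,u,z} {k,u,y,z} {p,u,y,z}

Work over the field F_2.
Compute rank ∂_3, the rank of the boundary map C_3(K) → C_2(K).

rank∂_3=8

n_0=7 n_1=20 n_2=24 n_3=10  [Z2]
∂1: piv[ab,ak,ap,au,ay,az] rk=6  ker:bp,bu,by,bz,kp,ku,ky,kz,pu,py,pz,uy,uz,yz
∂2: piv[abp,aby,abz,aku,aky,akz,apu,apy,apz,auy,auz,ayz,bpu,kpy] rk=14  ker:bpz,buz,byz,kuy,kuz,kyz,puy,puz,pyz,uyz
∂3: piv[akuy,akuz,akyz,apuy,apuz,apyz,auyz,bpuz] rk=8  ker:kuyz,puyz
rk∂_3=8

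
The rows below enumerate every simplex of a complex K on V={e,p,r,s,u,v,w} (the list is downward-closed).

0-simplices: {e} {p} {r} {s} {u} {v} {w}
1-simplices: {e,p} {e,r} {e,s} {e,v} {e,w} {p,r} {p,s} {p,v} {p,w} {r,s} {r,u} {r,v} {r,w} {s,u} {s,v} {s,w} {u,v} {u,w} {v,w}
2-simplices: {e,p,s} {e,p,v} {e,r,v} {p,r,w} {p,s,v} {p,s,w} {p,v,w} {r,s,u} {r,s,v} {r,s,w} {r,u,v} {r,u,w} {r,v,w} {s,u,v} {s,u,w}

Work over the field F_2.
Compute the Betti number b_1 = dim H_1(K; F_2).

b_1=1

n_0=7 n_1=19 n_2=15  [Z2]
∂1: piv[ep,er,es,ev,ew,ru] rk=6  ker:pr,ps,pv,pw,rs,rv,rw,su,sv,sw,uv,uw,vw
∂2: piv[eps,epv,erv,prw,psv,psw,pvw,rsu,rsv,rsw,ruv,ruw] rk=12  ker:rvw,suv,suw
b_1=(19−6)−12=1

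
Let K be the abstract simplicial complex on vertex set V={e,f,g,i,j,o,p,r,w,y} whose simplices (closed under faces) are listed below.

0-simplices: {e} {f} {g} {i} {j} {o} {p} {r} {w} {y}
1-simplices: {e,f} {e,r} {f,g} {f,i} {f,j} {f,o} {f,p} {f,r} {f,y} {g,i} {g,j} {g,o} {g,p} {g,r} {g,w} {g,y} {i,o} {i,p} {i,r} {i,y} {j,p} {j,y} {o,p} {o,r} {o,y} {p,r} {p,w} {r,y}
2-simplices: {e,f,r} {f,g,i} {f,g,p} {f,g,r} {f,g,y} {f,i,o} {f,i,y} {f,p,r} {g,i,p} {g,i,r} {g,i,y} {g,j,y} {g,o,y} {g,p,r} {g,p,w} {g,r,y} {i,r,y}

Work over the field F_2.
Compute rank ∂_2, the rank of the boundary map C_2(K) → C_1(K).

n_0=10 n_1=28 n_2=17  [Z2]
∂1: piv[ef,er,fg,fi,fj,fo,fp,fy,gw] rk=9  ker:fr,gi,gj,go,gp,gr,gy,io,ip,ir,iy,jp,jy,op,or,oy,pr,pw,ry
∂2: piv[efr,fgi,fgp,fgr,fgy,fio,fiy,fpr,gip,gir,gjy,goy,gpw,gry] rk=14  ker:giy,gpr,iry
rk∂_2=14

rank∂_2=14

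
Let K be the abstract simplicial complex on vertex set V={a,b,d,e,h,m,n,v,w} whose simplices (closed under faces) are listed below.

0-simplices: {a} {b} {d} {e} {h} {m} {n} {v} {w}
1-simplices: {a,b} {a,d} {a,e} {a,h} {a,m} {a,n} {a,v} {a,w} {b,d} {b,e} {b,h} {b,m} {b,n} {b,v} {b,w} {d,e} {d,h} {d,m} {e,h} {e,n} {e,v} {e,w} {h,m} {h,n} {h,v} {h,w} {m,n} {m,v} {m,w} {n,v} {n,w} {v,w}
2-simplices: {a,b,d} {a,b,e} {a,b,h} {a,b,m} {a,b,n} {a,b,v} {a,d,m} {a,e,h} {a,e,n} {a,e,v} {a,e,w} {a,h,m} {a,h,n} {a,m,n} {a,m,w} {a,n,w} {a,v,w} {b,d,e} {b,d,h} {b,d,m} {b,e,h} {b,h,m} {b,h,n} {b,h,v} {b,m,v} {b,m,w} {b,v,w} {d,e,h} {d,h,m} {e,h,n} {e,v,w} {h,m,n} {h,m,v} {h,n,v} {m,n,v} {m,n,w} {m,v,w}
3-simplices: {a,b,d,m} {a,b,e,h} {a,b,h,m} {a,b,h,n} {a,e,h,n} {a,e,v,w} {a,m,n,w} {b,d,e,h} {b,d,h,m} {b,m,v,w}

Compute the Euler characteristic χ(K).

χ(K)=4

n_0=9 n_1=32 n_2=37 n_3=10
χ=+9−32+37−10=4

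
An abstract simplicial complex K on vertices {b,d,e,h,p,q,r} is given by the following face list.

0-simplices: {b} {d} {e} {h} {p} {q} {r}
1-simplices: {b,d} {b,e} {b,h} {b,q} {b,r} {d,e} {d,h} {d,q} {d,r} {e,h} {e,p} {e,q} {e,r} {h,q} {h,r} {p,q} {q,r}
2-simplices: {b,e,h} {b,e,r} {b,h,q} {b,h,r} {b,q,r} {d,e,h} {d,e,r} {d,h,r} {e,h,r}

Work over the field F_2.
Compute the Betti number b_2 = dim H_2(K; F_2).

b_2=2

n_0=7 n_1=17 n_2=9  [Z2]
∂1: piv[bd,be,bh,bq,br,ep] rk=6  ker:de,dh,dq,dr,eh,eq,er,hq,hr,pq,qr
∂2: piv[beh,ber,bhq,bhr,bqr,deh,der] rk=7  ker:dhr,ehr
b_2=(9−7)−0=2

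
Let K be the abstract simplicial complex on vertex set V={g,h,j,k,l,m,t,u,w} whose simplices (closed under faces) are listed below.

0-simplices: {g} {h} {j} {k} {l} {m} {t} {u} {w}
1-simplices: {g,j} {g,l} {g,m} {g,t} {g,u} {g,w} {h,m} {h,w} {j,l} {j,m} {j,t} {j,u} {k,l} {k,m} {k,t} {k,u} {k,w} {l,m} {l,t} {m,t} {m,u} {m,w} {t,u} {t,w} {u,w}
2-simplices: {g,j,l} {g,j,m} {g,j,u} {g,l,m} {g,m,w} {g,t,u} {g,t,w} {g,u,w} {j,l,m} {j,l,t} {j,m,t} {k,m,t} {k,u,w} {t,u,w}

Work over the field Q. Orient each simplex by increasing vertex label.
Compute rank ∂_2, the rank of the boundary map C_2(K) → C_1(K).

rank∂_2=12

n_0=9 n_1=25 n_2=14  [Q]
∂1: piv[gj,gl,gm,gt,gu,gw,hm,kl] rk=8  ker:hw,jl,jm,jt,ju,km,kt,ku,kw,lm,lt,mt,mu,mw,tu,tw,uw
∂2: piv[gjl,gjm,gju,glm,gmw,gtu,gtw,guw,jlt,jmt,kmt,kuw] rk=12  ker:jlm,tuw
rk∂_2=12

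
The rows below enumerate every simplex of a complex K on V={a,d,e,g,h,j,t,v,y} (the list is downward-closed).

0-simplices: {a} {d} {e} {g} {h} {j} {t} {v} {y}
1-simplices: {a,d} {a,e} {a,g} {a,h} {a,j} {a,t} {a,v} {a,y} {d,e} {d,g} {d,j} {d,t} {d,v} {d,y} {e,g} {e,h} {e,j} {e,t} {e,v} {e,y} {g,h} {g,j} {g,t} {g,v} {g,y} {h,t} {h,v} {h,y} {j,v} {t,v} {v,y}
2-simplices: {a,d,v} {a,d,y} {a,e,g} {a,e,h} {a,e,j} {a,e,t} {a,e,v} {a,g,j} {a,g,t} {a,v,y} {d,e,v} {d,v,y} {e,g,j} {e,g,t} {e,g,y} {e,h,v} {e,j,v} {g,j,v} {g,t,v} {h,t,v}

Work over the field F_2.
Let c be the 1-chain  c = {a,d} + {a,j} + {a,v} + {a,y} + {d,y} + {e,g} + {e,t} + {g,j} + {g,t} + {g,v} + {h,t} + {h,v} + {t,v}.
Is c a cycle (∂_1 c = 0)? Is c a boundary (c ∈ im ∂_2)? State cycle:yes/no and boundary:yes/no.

n_0=9 n_1=31 n_2=20  [Z2]
∂1: piv[ad,ae,ag,ah,aj,at,av,ay] rk=8  ker:de,dg,dj,dt,dv,dy,eg,eh,ej,et,ev,ey,gh,gj,gt,gv,gy,ht,hv,hy,jv,tv,vy
∂2: piv[adv,ady,aeg,aeh,aej,aet,aev,agj,agt,avy,dev,egy,ehv,ejv,gjv,gtv,htv] rk=17  ker:dvy,egj,egt
∂1c = 0
c vs im∂2: reduces to 0 ⇒ boundary

cycle:yes boundary:yes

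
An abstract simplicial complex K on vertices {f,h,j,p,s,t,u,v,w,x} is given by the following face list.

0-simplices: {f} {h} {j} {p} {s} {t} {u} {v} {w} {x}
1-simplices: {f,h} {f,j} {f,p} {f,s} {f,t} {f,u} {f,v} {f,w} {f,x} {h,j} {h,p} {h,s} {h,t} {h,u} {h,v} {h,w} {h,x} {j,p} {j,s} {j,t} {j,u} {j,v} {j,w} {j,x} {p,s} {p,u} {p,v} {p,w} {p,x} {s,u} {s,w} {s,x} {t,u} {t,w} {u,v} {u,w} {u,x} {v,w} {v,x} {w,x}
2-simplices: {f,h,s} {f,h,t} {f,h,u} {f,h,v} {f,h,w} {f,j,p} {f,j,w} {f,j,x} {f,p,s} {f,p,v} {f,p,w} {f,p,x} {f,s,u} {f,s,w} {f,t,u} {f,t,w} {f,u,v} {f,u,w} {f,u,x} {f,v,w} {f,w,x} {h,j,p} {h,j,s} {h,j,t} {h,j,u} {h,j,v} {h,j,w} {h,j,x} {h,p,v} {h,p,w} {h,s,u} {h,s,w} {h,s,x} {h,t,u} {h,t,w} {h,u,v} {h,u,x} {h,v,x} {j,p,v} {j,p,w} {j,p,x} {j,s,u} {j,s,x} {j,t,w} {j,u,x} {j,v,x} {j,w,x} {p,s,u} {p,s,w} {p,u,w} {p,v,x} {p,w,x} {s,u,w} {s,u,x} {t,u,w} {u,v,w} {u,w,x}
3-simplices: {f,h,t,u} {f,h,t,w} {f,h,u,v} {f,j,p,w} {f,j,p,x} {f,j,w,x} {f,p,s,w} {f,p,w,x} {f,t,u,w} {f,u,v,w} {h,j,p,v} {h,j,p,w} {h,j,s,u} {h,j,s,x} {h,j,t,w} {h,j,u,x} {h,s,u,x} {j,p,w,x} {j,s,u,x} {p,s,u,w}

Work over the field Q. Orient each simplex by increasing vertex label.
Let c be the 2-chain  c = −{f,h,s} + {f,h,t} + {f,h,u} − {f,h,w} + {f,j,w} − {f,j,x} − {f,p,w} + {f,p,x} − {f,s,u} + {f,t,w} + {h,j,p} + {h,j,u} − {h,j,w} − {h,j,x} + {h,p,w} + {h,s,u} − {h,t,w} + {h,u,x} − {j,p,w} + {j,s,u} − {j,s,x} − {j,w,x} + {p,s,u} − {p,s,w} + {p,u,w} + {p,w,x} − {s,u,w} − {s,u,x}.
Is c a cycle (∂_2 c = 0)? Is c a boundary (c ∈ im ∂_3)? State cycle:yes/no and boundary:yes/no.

n_0=10 n_1=40 n_2=57 n_3=20  [Q]
∂1: piv[fh,fj,fp,fs,ft,fu,fv,fw,fx] rk=9  ker:hj,hp,hs,ht,hu,hv,hw,hx,jp,js,jt,ju,jv,jw,jx,ps,pu,pv,pw,px,su,sw,sx,tu,tw,uv,uw,ux,vw,vx,wx
∂2: piv[fhs,fht,fhu,fhv,fhw,fjp,fjw,fjx,fps,fpv,fpw,fpx,fsu,fsw,ftu,ftw,fuv,fuw,fux,fvw,fwx,hjp,hjs,hjt,hju,hjv,hjw,hjx,hsx,hvx,psu] rk=31  ker:hpv,hpw,hsu,hsw,htu,htw,huv,hux,jpv,jpw,jpx,jsu,jsx,jtw,jux,jvx,jwx,psw,puw,pvx,pwx,suw,sux,tuw,uvw,uwx
∂3: piv[fhtu,fhtw,fhuv,fjpw,fjpx,fjwx,fpsw,fpwx,ftuw,fuvw,hjpv,hjpw,hjsu,hjsx,hjtw,hjux,hsux,psuw] rk=18  ker:jpwx,jsux
∂2c = 0
c vs im∂3: residual ≠ 0 ⇒ not boundary

cycle:yes boundary:no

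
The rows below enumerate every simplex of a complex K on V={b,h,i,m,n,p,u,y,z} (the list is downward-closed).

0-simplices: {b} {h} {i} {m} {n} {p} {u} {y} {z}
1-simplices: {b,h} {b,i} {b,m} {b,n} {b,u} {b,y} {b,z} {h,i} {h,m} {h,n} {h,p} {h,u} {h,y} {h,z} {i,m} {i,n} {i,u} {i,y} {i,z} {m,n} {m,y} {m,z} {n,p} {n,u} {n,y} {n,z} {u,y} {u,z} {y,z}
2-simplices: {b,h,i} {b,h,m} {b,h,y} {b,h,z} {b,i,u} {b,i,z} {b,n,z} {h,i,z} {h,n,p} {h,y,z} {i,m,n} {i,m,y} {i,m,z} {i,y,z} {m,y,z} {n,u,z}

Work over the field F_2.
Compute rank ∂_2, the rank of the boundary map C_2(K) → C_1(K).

n_0=9 n_1=29 n_2=16  [Z2]
∂1: piv[bh,bi,bm,bn,bu,by,bz,hp] rk=8  ker:hi,hm,hn,hu,hy,hz,im,in,iu,iy,iz,mn,my,mz,np,nu,ny,nz,uy,uz,yz
∂2: piv[bhi,bhm,bhy,bhz,biu,biz,bnz,hnp,hyz,imn,imy,imz,iyz,nuz] rk=14  ker:hiz,myz
rk∂_2=14

rank∂_2=14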